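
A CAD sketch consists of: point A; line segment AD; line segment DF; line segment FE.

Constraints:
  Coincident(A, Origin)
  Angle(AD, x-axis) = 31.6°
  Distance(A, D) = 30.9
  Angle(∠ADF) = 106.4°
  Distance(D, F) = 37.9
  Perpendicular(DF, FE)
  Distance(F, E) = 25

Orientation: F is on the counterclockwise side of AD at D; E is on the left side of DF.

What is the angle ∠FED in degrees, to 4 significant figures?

56.59°

∠ADF = 106.4°, so DF runs at 31.6° + (180° − 106.4°) = 105.2° from the x-axis; with |DF| = 37.9, F = D + 37.9·(cos 105.2°, sin 105.2°) = (16.38, 52.77). DF is perpendicular to FE; with |FE| = 25.0 on the left of DF, E = F + 25.0·(-0.9650, -0.2622) = (-7.744, 46.21). Then cos ∠FED = EF·ED / (|EF||ED|), giving 56.59°.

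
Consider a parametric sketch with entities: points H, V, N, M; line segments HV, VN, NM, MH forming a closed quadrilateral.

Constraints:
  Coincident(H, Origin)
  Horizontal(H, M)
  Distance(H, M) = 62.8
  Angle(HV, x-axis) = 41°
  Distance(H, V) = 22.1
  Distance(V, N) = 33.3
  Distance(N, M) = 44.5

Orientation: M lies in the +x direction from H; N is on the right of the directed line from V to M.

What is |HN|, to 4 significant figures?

28.83

H is at the origin; H and M share the same y with |HM| = 62.8 and M in +x, so M = (62.8, 0). HV runs at 41.0° with |HV| = 22.1, so V = (16.68, 14.50). N is determined by |VN| = 33.3 and |NM| = 44.5 together: it lies at the intersection of circle(V, 33.3) and circle(M, 44.5). With |VM| = 48.35, the foot of the radical line on VM is 15.16 from V and the perpendicular offset is √(33.3² − 15.16²) = 29.65. Taking the right-of-VM solution: N = (22.25, -18.33).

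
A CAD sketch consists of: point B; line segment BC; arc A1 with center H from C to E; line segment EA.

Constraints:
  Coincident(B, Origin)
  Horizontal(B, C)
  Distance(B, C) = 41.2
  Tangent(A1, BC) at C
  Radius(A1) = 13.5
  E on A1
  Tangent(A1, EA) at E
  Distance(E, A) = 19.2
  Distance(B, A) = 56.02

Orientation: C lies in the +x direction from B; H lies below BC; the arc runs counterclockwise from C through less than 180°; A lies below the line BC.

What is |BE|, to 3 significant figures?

37.4

B is at the origin; BC is horizontal with |BC| = 41.2 and C on the +x side, so C = (41.2, 0.00). A1 meets BC tangentially, so HC is at right angles to BC, so H = C + (0, -13.5) = (41.2, -13.5). Since HE ⟂ EA (tangency), |HA| = √(13.5² + 19.2²) = 23.5 regardless of where E sits on A1. So A lies on both circle(B, 56.02) and circle(H, 23.5); the below-BC intersection is A = (42.1, -37.0). E is the foot of the tangent from A: E = (30.5, -21.7).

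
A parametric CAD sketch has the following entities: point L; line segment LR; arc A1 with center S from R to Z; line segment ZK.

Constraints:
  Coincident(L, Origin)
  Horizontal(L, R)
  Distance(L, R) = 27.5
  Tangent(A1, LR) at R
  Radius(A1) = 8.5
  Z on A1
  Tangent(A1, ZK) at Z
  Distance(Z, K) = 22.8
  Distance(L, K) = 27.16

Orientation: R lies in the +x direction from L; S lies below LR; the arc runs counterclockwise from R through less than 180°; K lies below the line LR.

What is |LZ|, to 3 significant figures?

20.4

L is at the origin; LR is horizontal with |LR| = 27.5 and R on the +x side, so R = (27.5, 0.00). Since A1 is tangent to LR there, SR ⟂ LR, so S = R + (0, -8.5) = (27.5, -8.50). Since SZ ⟂ ZK (tangency), |SK| = √(8.5² + 22.8²) = 24.3 regardless of where Z sits on A1. So K lies on both circle(L, 27.16) and circle(S, 24.3); the below-LR intersection is K = (9.89, -25.3). Z is the foot of the tangent from K: Z = (19.9, -4.79).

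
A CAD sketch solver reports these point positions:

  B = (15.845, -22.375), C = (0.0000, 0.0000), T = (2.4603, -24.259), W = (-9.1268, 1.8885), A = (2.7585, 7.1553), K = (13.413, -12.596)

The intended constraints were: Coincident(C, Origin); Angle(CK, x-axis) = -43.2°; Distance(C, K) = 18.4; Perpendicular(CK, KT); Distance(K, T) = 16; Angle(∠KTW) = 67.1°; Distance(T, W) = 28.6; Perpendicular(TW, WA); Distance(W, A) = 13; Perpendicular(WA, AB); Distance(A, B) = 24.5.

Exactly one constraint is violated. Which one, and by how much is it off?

Distance(A, B) = 24.5 — off by 7.80.

C = (0.00, 0.00) ✓; CK at -43.20° ✓; |CK| = 18.40 ✓; ∠(CK, KT) = 90.00° ✓; |KT| = 16.00 ✓; ∠KTW = 67.10° ✓; |TW| = 28.60 ✓; ∠(TW, WA) = 90.00° ✓; |WA| = 13.00 ✓; ∠(WA, AB) = 90.00° ✓; |AB| = 32.30 ✗.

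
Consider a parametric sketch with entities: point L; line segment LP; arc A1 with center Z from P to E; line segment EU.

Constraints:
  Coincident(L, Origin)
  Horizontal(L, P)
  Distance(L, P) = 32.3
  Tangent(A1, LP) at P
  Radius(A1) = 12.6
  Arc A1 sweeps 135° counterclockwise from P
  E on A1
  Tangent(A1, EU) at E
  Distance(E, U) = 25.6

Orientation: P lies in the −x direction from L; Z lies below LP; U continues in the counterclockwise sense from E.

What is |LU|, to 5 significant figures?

45.859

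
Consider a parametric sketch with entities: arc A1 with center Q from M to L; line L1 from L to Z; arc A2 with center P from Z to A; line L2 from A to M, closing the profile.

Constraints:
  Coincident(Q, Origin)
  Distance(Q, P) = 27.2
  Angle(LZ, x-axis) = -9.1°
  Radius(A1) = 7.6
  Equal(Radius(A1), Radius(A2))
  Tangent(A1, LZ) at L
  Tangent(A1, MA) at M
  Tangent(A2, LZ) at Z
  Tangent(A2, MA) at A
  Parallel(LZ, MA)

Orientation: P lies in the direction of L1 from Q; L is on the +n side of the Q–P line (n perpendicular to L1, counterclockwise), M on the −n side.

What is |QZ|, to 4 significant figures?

28.24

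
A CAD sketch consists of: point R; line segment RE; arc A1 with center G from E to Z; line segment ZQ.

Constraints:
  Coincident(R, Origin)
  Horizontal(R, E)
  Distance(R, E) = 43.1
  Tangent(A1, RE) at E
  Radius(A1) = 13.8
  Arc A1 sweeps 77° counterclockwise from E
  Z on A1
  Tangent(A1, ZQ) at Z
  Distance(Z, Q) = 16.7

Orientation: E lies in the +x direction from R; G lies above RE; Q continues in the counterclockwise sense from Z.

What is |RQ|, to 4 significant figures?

66.06

On A1, E sits at bearing -90° from G; a 77° counterclockwise sweep puts Z at bearing -13°, so Z = G + 13.8·(cos -13°, sin -13°) = (56.55, 10.70). Tangency of A1 to ZQ means the radius GZ is perpendicular to ZQ, so ZQ runs along (−sin -13°, cos -13°); with |ZQ| = 16.7, Q = (60.30, 26.97). Then |RQ| = |Q − R| = 66.06.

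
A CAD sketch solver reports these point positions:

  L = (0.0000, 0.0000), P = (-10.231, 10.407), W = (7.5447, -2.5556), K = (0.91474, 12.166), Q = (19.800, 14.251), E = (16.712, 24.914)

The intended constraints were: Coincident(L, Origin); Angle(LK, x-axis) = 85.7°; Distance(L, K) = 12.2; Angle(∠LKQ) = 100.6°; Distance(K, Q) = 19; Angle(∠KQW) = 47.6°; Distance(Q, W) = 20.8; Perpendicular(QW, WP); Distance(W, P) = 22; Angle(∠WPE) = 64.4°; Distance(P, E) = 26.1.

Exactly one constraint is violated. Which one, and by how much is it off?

Distance(P, E) = 26.1 — off by 4.50.

L = (0.00, 0.00) ✓; LK at 85.70° ✓; |LK| = 12.20 ✓; ∠LKQ = 100.6° ✓; |KQ| = 19.00 ✓; ∠KQW = 47.60° ✓; |QW| = 20.80 ✓; ∠(QW, WP) = 90.00° ✓; |WP| = 22.00 ✓; ∠WPE = 64.40° ✓; |PE| = 30.60 ✗.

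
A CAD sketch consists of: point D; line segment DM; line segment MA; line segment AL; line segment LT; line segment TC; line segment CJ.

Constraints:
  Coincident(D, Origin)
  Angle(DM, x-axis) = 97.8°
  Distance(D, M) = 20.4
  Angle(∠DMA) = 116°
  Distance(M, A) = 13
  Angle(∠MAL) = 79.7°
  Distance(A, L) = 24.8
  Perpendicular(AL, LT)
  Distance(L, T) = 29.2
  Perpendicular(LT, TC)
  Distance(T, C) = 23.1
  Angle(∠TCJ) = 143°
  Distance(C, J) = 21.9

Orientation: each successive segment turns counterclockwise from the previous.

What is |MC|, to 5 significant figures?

16.421

D is at the origin; DM runs at 97.8° with length 20.4, so M = (-2.7686, 20.211). ∠DMA = 116.0° gives MA at 161.80° from the x-axis; with |MA| = 13.0, A = (-15.118, 24.272). ∠MAL = 79.7° gives AL at -97.900° from the x-axis; with |AL| = 24.8, L = (-18.527, -0.29302). AL ⟂ LT, so LT runs at -7.9000°; with |LT| = 29.2, T = (10.396, -4.3064). The perpendicularity gives TC at right angles to LT, so TC runs at 82.100°; with |TC| = 23.1, C = (13.571, 18.574). Then |MC| = |C − M| = 16.421.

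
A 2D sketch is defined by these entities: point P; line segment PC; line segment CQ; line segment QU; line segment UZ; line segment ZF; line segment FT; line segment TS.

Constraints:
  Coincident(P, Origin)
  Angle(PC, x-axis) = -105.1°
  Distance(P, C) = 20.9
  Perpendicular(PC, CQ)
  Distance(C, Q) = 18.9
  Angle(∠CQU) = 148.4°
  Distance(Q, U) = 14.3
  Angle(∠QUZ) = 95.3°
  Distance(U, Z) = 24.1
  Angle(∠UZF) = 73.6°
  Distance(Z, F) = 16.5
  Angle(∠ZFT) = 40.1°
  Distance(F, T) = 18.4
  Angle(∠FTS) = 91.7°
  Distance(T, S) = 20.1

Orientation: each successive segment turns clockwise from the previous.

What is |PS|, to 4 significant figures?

31.87

P is at the origin; PC runs at -105.1° with length 20.9, so C = (-5.445, -20.18). The perpendicularity gives CQ at right angles to PC, so CQ runs at 164.9°; with |CQ| = 18.9, Q = (-23.69, -15.25). ∠CQU = 148.4° gives QU at 133.3° from the x-axis; with |QU| = 14.3, U = (-33.50, -4.848). ∠QUZ = 95.3° gives UZ at 48.60° from the x-axis; with |UZ| = 24.1, Z = (-17.56, 13.23). ∠UZF = 73.6° gives ZF at -57.80° from the x-axis; with |ZF| = 16.5, F = (-8.769, -0.7322). ∠ZFT = 40.1° gives FT at 162.3° from the x-axis; with |FT| = 18.4, T = (-26.30, 4.862). ∠FTS = 91.7° gives TS at 74.00° from the x-axis; with |TS| = 20.1, S = (-20.76, 24.18). Then |PS| = |S − P| = 31.87.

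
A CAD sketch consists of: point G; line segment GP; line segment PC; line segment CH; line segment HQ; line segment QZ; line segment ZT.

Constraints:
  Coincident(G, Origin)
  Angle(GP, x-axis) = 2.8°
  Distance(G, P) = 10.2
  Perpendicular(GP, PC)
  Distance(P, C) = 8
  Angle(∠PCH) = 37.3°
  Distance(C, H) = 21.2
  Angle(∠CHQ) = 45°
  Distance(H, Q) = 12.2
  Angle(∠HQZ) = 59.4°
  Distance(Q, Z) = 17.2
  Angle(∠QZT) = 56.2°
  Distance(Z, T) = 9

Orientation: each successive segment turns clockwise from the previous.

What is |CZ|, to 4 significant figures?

11.55

G is at the origin; GP runs at 2.8° with length 10.2, so P = (10.19, 0.4983). GP ⟂ PC, so PC runs at -87.20°; with |PC| = 8.0, C = (10.58, -7.492). ∠PCH = 37.3° gives CH at 130.1° from the x-axis; with |CH| = 21.2, H = (-3.077, 8.724). ∠CHQ = 45.0° gives HQ at -4.900° from the x-axis; with |HQ| = 12.2, Q = (9.079, 7.682). ∠HQZ = 59.4° gives QZ at -125.5° from the x-axis; with |QZ| = 17.2, Z = (-0.9095, -6.321). Then |CZ| = |Z − C| = 11.55.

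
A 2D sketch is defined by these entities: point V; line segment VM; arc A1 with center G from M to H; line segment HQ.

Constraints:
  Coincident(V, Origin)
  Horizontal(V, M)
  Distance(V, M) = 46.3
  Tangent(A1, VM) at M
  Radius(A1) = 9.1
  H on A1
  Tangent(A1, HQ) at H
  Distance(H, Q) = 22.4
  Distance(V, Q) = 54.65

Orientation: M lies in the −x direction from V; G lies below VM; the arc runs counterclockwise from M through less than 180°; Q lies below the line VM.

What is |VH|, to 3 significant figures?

55.9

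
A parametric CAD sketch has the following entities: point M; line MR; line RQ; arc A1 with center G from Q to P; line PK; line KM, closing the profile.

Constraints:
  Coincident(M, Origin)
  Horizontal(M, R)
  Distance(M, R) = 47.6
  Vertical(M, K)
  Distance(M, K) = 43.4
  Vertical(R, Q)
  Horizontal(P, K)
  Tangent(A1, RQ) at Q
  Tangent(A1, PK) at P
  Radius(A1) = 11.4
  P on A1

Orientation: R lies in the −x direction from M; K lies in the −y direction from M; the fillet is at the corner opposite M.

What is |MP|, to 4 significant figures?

56.52

M is at the origin; M and R share the same y with |MR| = 47.6 and R on the −x side, so R = (-47.60, 0.000). M and K share the same x with |MK| = 43.4 and K on the −y side, so K = (0.000, -43.40). The virtual corner opposite M is at (-47.60, -43.40). The tangent condition forces GQ to be normal to RQ and tangency of A1 to PK means the radius GP is perpendicular to PK, with radius 11.4, so the center G sits 11.4 in from both sides at G = (-36.20, -32.00). That places the tangent points at Q = (-47.60, -32.00) on RQ and P = (-36.20, -43.40) on PK. Then |MP| = |P − M| = 56.52.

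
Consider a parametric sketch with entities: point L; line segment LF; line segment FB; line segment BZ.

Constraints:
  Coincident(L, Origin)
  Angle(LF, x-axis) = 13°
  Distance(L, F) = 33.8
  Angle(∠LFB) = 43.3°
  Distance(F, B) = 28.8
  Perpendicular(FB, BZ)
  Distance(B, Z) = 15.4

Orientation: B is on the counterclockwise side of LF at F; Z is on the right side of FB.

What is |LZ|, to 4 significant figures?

38.81

L is at the origin; LF runs at 13.0° with length 33.8, so F = 33.8·(cos 13.0°, sin 13.0°) = (32.93, 7.603). ∠LFB = 43.3°, so FB runs at 13.0° + (180° − 43.3°) = 149.7° from the x-axis; with |FB| = 28.8, B = F + 28.8·(cos 149.7°, sin 149.7°) = (8.068, 22.13). The perpendicularity gives BZ at right angles to FB; with |BZ| = 15.4 on the right of FB, Z = B + 15.4·(0.5045, 0.8634) = (15.84, 35.43). Then |LZ| = |Z − L| = 38.81.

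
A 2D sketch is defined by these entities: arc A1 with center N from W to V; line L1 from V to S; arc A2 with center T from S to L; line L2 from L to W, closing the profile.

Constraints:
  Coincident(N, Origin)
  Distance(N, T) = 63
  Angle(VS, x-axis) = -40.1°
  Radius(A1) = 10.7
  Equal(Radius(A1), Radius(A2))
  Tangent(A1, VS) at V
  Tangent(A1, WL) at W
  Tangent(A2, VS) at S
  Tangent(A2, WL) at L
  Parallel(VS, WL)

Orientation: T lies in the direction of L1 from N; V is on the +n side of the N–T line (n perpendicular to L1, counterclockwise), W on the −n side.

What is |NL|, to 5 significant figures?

63.902

Tangency of A1 to both parallel lines with radius 10.7 puts V and W at N ± 10.7·n: V = (6.8921, 8.1847), W = (-6.8921, -8.1847). Equal radii place S and L the same way about T: S = T + 10.7·n = (55.082, -32.395), L = T − 10.7·n = (41.298, -48.764). Then |NL| = |L − N| = 63.902.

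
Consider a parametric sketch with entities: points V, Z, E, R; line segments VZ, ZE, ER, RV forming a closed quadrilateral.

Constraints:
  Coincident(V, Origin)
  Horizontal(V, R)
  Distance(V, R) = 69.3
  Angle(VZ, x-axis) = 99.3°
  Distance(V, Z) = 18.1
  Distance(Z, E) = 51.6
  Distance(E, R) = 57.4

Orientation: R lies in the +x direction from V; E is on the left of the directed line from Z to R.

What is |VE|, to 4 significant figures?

61.98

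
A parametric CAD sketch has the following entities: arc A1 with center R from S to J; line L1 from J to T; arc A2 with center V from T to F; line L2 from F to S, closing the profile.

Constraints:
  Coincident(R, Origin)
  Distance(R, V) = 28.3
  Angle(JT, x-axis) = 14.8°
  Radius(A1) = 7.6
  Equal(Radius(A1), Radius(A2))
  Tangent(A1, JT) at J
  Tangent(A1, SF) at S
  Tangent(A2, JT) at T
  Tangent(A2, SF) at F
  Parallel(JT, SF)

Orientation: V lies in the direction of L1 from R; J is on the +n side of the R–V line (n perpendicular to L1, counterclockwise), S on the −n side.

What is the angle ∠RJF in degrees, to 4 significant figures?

61.76°

The slot axis is L1's direction at 14.8°, so u = (cos 14.8°, sin 14.8°) = (0.9668, 0.2554) and n = (−sin 14.8°, cos 14.8°) = (-0.2554, 0.9668). R is at the origin and V lies 28.3 along u from R, so V = 28.3·u = (27.36, 7.229). Tangency of A1 to both parallel lines with radius 7.6 puts J and S at R ± 7.6·n: J = (-1.941, 7.348), S = (1.941, -7.348). Equal radii place T and F the same way about V: T = V + 7.6·n = (25.42, 14.58), F = V − 7.6·n = (29.30, -0.1187). Then cos ∠RJF = JR·JF / (|JR||JF|), giving 61.76°.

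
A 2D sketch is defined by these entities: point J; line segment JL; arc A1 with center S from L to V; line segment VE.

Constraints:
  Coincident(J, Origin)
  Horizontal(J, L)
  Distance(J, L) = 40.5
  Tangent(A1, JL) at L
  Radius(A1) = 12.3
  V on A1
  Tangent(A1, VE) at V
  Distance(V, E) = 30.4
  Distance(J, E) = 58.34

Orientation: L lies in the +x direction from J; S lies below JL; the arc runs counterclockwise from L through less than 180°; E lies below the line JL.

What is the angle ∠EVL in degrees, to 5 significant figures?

126.86°

Checks: |SV| = 12.30 ✓; ∠(SV, VE) = 90.00° ✓; |VE| = 30.40 ✓; |JE| = 58.34 ✓.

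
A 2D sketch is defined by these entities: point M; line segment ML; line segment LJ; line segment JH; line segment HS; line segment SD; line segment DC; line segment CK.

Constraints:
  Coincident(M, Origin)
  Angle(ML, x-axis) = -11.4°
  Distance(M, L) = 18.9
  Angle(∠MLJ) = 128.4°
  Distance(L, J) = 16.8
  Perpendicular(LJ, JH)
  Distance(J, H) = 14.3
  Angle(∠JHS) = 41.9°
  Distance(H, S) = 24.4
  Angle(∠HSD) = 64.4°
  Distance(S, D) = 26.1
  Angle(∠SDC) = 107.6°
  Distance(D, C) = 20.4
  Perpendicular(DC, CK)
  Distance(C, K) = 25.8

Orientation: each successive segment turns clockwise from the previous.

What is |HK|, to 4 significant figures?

5.974

M is at the origin; ML runs at -11.4° with length 18.9, so L = (18.53, -3.736). ∠MLJ = 128.4° gives LJ at -63.00° from the x-axis; with |LJ| = 16.8, J = (26.15, -18.70). The perpendicularity gives JH at right angles to LJ, so JH runs at -153.0°; with |JH| = 14.3, H = (13.41, -25.20). ∠JHS = 41.9° gives HS at 68.90° from the x-axis; with |HS| = 24.4, S = (22.20, -2.433). ∠HSD = 64.4° gives SD at -46.70° from the x-axis; with |SD| = 26.1, D = (40.10, -21.43). ∠SDC = 107.6° gives DC at -119.1° from the x-axis; with |DC| = 20.4, C = (30.18, -39.25). DC ⟂ CK, so CK runs at 150.9°; with |CK| = 25.8, K = (7.632, -26.71). Then |HK| = |K − H| = 5.974.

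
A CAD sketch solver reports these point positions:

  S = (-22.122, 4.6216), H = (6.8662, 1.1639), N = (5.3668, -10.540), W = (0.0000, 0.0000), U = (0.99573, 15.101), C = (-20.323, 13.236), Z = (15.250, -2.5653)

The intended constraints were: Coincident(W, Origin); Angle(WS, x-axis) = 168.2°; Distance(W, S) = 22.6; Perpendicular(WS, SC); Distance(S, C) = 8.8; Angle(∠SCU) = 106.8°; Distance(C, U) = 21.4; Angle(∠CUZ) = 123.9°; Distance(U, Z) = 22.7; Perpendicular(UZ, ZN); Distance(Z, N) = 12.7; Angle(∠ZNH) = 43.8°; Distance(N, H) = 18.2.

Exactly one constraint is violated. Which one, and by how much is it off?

Distance(N, H) = 18.2 — off by 6.40.

W = (0.00, 0.00) ✓; WS at 168.2° ✓; |WS| = 22.60 ✓; ∠(WS, SC) = 90.00° ✓; |SC| = 8.800 ✓; ∠SCU = 106.8° ✓; |CU| = 21.40 ✓; ∠CUZ = 123.9° ✓; |UZ| = 22.70 ✓; ∠(UZ, ZN) = 90.00° ✓; |ZN| = 12.70 ✓; ∠ZNH = 43.80° ✓; |NH| = 11.80 ✗.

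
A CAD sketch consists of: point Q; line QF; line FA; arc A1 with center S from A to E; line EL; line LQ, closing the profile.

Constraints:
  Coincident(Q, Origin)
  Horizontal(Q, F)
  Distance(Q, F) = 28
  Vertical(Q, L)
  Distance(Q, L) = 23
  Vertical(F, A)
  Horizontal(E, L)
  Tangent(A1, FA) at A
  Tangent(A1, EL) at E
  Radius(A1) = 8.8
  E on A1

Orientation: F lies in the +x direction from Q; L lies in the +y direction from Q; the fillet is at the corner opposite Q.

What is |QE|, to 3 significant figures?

30.0

Q is at the origin; QF is horizontal with |QF| = 28.0 and F on the +x side, so F = (28.0, 0.00). Q and L share the same x with |QL| = 23.0 and L on the +y side, so L = (0.00, 23.0). The virtual corner opposite Q is at (28.0, 23.0). The tangent condition forces SA to be normal to FA and the tangent condition forces SE to be normal to EL, with radius 8.8, so the center S sits 8.8 in from both sides at S = (19.2, 14.2). That places the tangent points at A = (28.0, 14.2) on FA and E = (19.2, 23.0) on EL. Then |QE| = |E − Q| = 30.0.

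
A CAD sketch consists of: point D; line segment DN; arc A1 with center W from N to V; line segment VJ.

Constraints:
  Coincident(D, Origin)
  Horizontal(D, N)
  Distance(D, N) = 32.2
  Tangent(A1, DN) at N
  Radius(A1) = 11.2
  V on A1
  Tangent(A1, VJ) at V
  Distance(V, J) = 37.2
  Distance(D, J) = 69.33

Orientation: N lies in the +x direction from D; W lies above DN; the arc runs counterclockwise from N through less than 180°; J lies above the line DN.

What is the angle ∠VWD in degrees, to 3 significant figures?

143°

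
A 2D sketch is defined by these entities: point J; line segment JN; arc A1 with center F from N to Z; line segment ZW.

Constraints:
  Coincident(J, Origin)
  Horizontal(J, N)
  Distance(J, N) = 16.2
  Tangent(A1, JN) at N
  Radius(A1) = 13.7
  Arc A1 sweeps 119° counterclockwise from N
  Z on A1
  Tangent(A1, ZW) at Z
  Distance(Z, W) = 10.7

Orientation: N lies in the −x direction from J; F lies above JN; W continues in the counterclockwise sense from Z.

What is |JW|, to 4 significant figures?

31.15

J is at the origin; JN is horizontal with |JN| = 16.2 and N on the −x side, so N = (-16.20, 0.000). Tangency of A1 to JN means the radius FN is perpendicular to JN, so F = N + (0, 13.7) = (-16.20, 13.70). On A1, N sits at bearing -90° from F; a 119° counterclockwise sweep puts Z at bearing 29°, so Z = F + 13.7·(cos 29°, sin 29°) = (-4.218, 20.34). Tangency of A1 to ZW means the radius FZ is perpendicular to ZW, so ZW runs along (−sin 29°, cos 29°); with |ZW| = 10.7, W = (-9.405, 29.70). Then |JW| = |W − J| = 31.15.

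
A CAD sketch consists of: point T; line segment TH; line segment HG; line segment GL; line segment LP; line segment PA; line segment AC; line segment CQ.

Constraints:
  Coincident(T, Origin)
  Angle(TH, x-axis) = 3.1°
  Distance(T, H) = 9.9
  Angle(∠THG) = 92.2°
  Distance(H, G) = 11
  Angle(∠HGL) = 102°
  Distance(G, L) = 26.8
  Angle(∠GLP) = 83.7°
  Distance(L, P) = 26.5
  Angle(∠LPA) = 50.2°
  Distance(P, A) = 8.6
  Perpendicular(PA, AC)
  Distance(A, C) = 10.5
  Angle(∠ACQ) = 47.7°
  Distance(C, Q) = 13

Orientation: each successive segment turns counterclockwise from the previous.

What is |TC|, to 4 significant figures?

18.19

T is at the origin; TH runs at 3.1° with length 9.9, so H = (9.886, 0.5354). ∠THG = 92.2° gives HG at 90.90° from the x-axis; with |HG| = 11.0, G = (9.713, 11.53). ∠HGL = 102.0° gives GL at 168.9° from the x-axis; with |GL| = 26.8, L = (-16.59, 16.69). ∠GLP = 83.7° gives LP at -94.80° from the x-axis; with |LP| = 26.5, P = (-18.80, -9.713). ∠LPA = 50.2° gives PA at 35.00° from the x-axis; with |PA| = 8.6, A = (-11.76, -4.781). PA ⟂ AC, so AC runs at 125.0°; with |AC| = 10.5, C = (-17.78, 3.820). Then |TC| = |C − T| = 18.19.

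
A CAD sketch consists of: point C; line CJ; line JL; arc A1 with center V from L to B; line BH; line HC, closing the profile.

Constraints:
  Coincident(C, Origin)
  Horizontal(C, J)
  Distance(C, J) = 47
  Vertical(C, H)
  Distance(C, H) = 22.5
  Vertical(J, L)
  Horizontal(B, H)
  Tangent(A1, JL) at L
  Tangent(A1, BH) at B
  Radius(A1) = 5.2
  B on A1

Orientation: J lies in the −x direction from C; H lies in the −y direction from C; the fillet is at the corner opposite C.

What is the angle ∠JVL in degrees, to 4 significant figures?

73.27°

C is at the origin; C and J share the same y with |CJ| = 47.0 and J on the −x side, so J = (-47.00, 0.000). C and H share the same x with |CH| = 22.5 and H on the −y side, so H = (0.000, -22.50). The virtual corner opposite C is at (-47.00, -22.50). Tangency of A1 to JL means the radius VL is perpendicular to JL and since A1 is tangent to BH there, VB ⟂ BH, with radius 5.2, so the center V sits 5.2 in from both sides at V = (-41.80, -17.30). That places the tangent points at L = (-47.00, -17.30) on JL and B = (-41.80, -22.50) on BH. Then cos ∠JVL = VJ·VL / (|VJ||VL|), giving 73.27°.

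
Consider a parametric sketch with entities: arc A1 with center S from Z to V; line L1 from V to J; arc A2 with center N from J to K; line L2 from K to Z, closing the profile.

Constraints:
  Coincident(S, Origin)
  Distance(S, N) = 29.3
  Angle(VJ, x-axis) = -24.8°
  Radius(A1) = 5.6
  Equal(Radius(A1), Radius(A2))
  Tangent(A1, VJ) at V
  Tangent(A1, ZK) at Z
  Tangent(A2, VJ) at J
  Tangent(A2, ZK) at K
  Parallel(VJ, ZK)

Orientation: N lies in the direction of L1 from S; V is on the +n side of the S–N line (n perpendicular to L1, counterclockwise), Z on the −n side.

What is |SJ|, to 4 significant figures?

29.83

Tangency of A1 to both parallel lines with radius 5.6 puts V and Z at S ± 5.6·n: V = (2.349, 5.084), Z = (-2.349, -5.084). Equal radii place J and K the same way about N: J = N + 5.6·n = (28.95, -7.206), K = N − 5.6·n = (24.25, -17.37). Then |SJ| = |J − S| = 29.83.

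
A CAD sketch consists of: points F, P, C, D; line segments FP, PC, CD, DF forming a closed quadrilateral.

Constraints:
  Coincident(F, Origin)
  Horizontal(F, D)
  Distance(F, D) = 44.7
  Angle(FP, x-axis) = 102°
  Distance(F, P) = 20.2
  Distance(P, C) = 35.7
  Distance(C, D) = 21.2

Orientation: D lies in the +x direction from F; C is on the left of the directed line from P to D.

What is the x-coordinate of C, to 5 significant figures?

31.348

F is at the origin; F and D share the same y with |FD| = 44.7 and D in +x, so D = (44.7, 0). FP runs at 102.0° with |FP| = 20.2, so P = (-4.1998, 19.759). C is determined by |PC| = 35.7 and |CD| = 21.2 together: it lies at the intersection of circle(P, 35.7) and circle(D, 21.2). With |PD| = 52.741, the foot of the radical line on PD is 34.192 from P and the perpendicular offset is √(35.7² − 34.192²) = 10.266. Taking the left-of-PD solution: C = (31.348, 16.467).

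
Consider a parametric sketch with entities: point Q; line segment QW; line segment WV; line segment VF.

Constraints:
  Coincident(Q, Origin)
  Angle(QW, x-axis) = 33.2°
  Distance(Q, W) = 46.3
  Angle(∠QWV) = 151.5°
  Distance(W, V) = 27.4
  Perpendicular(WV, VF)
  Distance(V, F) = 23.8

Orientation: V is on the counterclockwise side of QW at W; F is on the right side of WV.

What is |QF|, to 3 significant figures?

82.1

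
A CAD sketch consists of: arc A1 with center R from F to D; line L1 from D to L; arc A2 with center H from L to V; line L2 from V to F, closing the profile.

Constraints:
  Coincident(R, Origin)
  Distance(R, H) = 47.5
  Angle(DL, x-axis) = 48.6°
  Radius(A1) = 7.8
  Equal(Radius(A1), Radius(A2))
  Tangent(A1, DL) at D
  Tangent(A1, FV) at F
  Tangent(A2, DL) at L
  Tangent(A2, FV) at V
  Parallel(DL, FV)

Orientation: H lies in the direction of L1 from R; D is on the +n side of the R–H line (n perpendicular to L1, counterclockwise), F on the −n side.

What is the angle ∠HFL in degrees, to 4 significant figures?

8.856°

Tangency of A1 to both parallel lines with radius 7.8 puts D and F at R ± 7.8·n: D = (-5.851, 5.158), F = (5.851, -5.158). Equal radii place L and V the same way about H: L = H + 7.8·n = (25.56, 40.79), V = H − 7.8·n = (37.26, 30.47). Then cos ∠HFL = FH·FL / (|FH||FL|), giving 8.856°.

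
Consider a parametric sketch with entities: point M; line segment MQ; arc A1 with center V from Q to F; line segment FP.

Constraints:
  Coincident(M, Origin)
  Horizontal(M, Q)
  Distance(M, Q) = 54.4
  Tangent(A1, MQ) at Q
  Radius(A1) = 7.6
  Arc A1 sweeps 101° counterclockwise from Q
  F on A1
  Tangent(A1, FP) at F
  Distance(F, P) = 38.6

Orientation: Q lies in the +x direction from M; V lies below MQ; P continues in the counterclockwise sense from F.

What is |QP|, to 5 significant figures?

46.941

M is at the origin; M and Q share the same y with |MQ| = 54.4 and Q on the +x side, so Q = (54.400, 0.0000). Since A1 is tangent to MQ there, VQ ⟂ MQ, so V = Q + (0, -7.6) = (54.400, -7.6000). On A1, Q sits at bearing 90° from V; a 101° counterclockwise sweep puts F at bearing 191°, so F = V + 7.6·(cos 191°, sin 191°) = (46.940, -9.0501). A1 meets FP tangentially, so VF is at right angles to FP, so FP runs along (−sin 191°, cos 191°); with |FP| = 38.6, P = (54.305, -46.941). Then |QP| = |P − Q| = 46.941.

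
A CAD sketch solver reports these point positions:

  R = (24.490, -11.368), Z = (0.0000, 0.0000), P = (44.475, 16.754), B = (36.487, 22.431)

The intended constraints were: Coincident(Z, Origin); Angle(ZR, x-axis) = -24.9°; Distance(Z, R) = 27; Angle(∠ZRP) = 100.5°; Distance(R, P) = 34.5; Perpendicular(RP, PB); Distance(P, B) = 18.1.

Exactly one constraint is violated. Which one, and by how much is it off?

Distance(P, B) = 18.1 — off by 8.30.

Z = (0.00, 0.00) ✓; ZR at -24.90° ✓; |ZR| = 27.00 ✓; ∠ZRP = 100.5° ✓; |RP| = 34.50 ✓; ∠(RP, PB) = 90.00° ✓; |PB| = 9.800 ✗.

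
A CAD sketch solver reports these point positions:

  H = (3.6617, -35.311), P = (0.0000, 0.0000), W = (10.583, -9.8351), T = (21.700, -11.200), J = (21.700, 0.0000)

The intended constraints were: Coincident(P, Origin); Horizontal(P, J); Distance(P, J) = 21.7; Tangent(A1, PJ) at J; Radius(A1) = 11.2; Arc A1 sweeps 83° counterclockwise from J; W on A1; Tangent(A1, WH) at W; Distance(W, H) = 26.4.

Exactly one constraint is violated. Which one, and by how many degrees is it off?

Tangent(A1, WH) at W — off by 8.20°.

P = (0.00, 0.00) ✓; P.y = 0.00, J.y = 0.00 ✓; |PJ| = 21.70 ✓; ∠(TJ, JP) = 90.00° ✓; |TJ| = 11.20 ✓; bearing(T→W) − bearing(T→J) = 83.00° ✓; |TW| = 11.20 ✓; ∠(TW, WH) = 98.20° ✗; |WH| = 26.40 ✓.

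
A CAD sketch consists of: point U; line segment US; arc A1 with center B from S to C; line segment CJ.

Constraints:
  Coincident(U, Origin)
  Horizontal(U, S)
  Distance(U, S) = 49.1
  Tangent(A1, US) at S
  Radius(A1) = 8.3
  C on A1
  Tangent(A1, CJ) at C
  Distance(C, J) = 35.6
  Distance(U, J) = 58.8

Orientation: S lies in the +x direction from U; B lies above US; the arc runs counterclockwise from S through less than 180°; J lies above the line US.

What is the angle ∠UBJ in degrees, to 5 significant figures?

84.349°

Checks: U = (0.00, 0.00) ✓; |BC| = 8.300 ✓; ∠(BC, CJ) = 90.00° ✓; |CJ| = 35.60 ✓; |UJ| = 58.80 ✓.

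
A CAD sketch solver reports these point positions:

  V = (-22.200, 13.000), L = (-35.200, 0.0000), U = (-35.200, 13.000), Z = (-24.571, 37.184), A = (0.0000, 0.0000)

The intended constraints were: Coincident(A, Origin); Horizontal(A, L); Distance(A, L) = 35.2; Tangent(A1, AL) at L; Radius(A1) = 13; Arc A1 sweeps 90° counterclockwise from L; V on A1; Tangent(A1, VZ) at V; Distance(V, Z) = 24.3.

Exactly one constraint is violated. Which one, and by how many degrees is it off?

Tangent(A1, VZ) at V — off by 5.60°.

A = (0.00, 0.00) ✓; A.y = 0.00, L.y = 0.00 ✓; |AL| = 35.20 ✓; ∠(UL, LA) = 90.00° ✓; |UL| = 13.00 ✓; bearing(U→V) − bearing(U→L) = 90.00° ✓; |UV| = 13.00 ✓; ∠(UV, VZ) = 84.40° ✗; |VZ| = 24.30 ✓.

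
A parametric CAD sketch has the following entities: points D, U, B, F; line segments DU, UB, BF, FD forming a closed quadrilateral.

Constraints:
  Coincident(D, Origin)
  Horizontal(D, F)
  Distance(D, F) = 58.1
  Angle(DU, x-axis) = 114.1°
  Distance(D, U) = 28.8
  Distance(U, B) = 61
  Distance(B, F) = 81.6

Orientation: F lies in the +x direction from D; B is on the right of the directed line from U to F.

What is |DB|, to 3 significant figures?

38.0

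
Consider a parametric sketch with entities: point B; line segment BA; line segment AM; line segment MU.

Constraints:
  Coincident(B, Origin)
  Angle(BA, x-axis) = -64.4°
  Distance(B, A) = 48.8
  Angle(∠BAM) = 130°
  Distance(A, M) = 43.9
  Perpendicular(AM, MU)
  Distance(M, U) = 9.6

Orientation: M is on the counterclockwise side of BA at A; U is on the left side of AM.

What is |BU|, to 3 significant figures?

80.2

B is at the origin; BA runs at -64.4° with length 48.8, so A = 48.8·(cos -64.4°, sin -64.4°) = (21.1, -44.0). ∠BAM = 130.0°, so AM runs at -64.4° + (180° − 130.0°) = -14.4° from the x-axis; with |AM| = 43.9, M = A + 43.9·(cos -14.4°, sin -14.4°) = (63.6, -54.9). The perpendicularity gives MU at right angles to AM; with |MU| = 9.6 on the left of AM, U = M + 9.6·(0.249, 0.969) = (66.0, -45.6). Then |BU| = |U − B| = 80.2.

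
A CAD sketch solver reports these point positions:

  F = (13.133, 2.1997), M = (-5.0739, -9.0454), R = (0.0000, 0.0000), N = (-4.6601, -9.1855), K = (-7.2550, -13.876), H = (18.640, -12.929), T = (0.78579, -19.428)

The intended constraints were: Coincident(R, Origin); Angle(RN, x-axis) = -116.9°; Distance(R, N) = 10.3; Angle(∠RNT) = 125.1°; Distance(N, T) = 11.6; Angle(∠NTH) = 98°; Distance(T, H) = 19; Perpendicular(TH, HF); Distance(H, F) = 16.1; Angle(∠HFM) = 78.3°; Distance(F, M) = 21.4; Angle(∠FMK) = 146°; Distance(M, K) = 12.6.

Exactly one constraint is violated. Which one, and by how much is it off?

Distance(M, K) = 12.6 — off by 7.30.

R = (0.00, 0.00) ✓; RN at -116.9° ✓; |RN| = 10.30 ✓; ∠RNT = 125.1° ✓; |NT| = 11.60 ✓; ∠NTH = 98.00° ✓; |TH| = 19.00 ✓; ∠(TH, HF) = 90.00° ✓; |HF| = 16.10 ✓; ∠HFM = 78.30° ✓; |FM| = 21.40 ✓; ∠FMK = 146.0° ✓; |MK| = 5.300 ✗.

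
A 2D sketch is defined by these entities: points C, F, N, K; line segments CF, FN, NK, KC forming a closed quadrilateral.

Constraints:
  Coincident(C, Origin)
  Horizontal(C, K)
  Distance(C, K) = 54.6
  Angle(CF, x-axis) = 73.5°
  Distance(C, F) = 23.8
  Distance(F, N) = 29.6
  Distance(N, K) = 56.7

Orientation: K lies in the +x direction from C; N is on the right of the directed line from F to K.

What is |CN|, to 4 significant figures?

5.803

Checks: |FN| = 29.60 ✓; |NK| = 56.70 ✓.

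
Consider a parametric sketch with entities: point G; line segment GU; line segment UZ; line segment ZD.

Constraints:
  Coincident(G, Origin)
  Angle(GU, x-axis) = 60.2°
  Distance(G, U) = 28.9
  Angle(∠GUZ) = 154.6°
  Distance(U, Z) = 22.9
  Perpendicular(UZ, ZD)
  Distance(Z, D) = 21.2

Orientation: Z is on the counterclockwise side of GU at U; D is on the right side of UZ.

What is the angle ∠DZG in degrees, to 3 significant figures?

104°

G is at the origin; GU runs at 60.2° with length 28.9, so U = 28.9·(cos 60.2°, sin 60.2°) = (14.4, 25.1). ∠GUZ = 154.6°, so UZ runs at 60.2° + (180° − 154.6°) = 85.6° from the x-axis; with |UZ| = 22.9, Z = U + 22.9·(cos 85.6°, sin 85.6°) = (16.1, 47.9). UZ ⟂ ZD; with |ZD| = 21.2 on the right of UZ, D = Z + 21.2·(0.997, -0.0767) = (37.3, 46.3). Then cos ∠DZG = ZD·ZG / (|ZD||ZG|), giving 104°.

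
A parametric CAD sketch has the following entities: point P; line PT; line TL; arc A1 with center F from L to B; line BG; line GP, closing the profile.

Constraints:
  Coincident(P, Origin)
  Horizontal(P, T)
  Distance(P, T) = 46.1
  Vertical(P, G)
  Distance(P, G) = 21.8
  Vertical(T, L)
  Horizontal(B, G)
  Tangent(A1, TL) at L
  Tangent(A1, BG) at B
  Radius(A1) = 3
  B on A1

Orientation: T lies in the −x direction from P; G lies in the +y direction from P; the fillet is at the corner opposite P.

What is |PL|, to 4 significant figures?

49.79

P is at the origin; PT is horizontal with |PT| = 46.1 and T on the −x side, so T = (-46.10, 0.000). P and G share the same x with |PG| = 21.8 and G on the +y side, so G = (0.000, 21.80). The virtual corner opposite P is at (-46.10, 21.80). The tangent condition forces FL to be normal to TL and A1 meets BG tangentially, so FB is at right angles to BG, with radius 3.0, so the center F sits 3.0 in from both sides at F = (-43.10, 18.80). That places the tangent points at L = (-46.10, 18.80) on TL and B = (-43.10, 21.80) on BG. Then |PL| = |L − P| = 49.79.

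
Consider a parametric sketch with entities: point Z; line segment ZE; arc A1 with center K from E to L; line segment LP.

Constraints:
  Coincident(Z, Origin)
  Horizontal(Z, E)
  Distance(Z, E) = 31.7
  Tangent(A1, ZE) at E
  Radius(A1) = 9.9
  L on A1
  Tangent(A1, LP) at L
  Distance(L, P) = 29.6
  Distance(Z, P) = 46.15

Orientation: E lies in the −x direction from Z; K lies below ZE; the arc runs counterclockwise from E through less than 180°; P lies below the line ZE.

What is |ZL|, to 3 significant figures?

42.8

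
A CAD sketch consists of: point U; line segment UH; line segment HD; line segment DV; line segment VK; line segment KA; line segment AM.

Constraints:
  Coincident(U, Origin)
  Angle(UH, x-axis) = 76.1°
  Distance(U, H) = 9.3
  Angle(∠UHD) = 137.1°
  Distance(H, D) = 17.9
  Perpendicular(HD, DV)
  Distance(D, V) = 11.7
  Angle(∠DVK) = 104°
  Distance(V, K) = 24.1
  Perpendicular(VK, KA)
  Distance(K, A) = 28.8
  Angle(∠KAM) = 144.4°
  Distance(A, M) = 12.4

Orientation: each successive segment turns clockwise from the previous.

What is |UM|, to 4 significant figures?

28.29

VK ⟂ KA, so KA runs at 137.2°; with |KA| = 28.8, A = (-13.89, 10.92). ∠KAM = 144.4° gives AM at 101.6° from the x-axis; with |AM| = 12.4, M = (-16.38, 23.07). Then |UM| = |M − U| = 28.29.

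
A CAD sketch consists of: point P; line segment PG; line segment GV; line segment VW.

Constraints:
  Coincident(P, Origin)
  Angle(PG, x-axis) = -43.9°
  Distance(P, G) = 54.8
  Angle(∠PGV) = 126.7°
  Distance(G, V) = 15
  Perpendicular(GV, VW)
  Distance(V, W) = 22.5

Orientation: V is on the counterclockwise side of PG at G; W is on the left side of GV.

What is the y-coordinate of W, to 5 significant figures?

-13.351

P is at the origin; PG runs at -43.9° with length 54.8, so G = 54.8·(cos -43.9°, sin -43.9°) = (39.486, -37.998). ∠PGV = 126.7°, so GV runs at -43.9° + (180° − 126.7°) = 9.4000° from the x-axis; with |GV| = 15.0, V = G + 15.0·(cos 9.4000°, sin 9.4000°) = (54.285, -35.549). GV is perpendicular to VW; with |VW| = 22.5 on the left of GV, W = V + 22.5·(-0.16333, 0.98657) = (50.610, -13.351). So W.y = -13.351.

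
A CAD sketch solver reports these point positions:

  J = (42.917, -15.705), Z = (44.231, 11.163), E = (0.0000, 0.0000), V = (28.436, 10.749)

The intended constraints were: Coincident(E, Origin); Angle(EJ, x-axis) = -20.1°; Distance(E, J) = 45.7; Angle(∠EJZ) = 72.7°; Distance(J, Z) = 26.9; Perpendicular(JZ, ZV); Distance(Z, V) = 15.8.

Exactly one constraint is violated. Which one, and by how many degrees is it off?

Perpendicular(JZ, ZV) — off by 4.30°.

E = (0.00, 0.00) ✓; EJ at -20.10° ✓; |EJ| = 45.70 ✓; ∠EJZ = 72.70° ✓; |JZ| = 26.90 ✓; ∠(JZ, ZV) = 94.30° ✗; |ZV| = 15.80 ✓.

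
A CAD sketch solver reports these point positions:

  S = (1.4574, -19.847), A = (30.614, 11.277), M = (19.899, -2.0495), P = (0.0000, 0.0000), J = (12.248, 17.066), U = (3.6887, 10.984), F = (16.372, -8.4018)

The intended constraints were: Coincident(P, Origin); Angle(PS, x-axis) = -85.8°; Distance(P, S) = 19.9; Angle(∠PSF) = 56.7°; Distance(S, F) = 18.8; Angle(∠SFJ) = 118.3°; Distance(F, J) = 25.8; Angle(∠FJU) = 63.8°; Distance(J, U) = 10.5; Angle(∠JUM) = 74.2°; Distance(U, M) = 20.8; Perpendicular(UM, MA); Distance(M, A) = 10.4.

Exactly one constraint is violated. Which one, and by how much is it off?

Distance(M, A) = 10.4 — off by 6.70.

P = (0.00, 0.00) ✓; PS at -85.80° ✓; |PS| = 19.90 ✓; ∠PSF = 56.70° ✓; |SF| = 18.80 ✓; ∠SFJ = 118.3° ✓; |FJ| = 25.80 ✓; ∠FJU = 63.80° ✓; |JU| = 10.50 ✓; ∠JUM = 74.20° ✓; |UM| = 20.80 ✓; ∠(UM, MA) = 90.00° ✓; |MA| = 17.10 ✗.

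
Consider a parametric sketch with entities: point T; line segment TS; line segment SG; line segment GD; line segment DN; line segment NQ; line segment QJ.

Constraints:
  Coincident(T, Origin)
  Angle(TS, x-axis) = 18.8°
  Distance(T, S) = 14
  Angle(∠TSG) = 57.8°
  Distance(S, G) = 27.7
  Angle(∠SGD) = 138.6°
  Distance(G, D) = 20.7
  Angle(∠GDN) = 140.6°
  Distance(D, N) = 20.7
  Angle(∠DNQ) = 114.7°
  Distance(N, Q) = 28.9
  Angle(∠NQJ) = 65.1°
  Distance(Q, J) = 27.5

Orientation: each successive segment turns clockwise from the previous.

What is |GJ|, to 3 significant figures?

24.9

T is at the origin; TS runs at 18.8° with length 14.0, so S = (13.3, 4.51). ∠TSG = 57.8° gives SG at -103° from the x-axis; with |SG| = 27.7, G = (6.83, -22.4). ∠SGD = 138.6° gives GD at -145° from the x-axis; with |GD| = 20.7, D = (-10.1, -34.4). ∠GDN = 140.6° gives DN at 176° from the x-axis; with |DN| = 20.7, N = (-30.7, -32.9). ∠DNQ = 114.7° gives NQ at 110° from the x-axis; with |NQ| = 28.9, Q = (-40.8, -5.78). ∠NQJ = 65.1° gives QJ at -4.40° from the x-axis; with |QJ| = 27.5, J = (-13.4, -7.89). Then |GJ| = |J − G| = 24.9.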